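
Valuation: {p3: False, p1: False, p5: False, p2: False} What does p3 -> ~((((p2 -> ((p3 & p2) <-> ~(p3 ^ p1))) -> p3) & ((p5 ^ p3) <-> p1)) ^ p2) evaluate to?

True

p3 & p2 = False & False = False
p3 ^ p1 = False ^ False = False
~(p3 ^ p1) = ~False = True
(p3 & p2) <-> ~(p3 ^ p1) = False <-> True = False
p2 -> ((p3 & p2) <-> ~(p3 ^ p1)) = False -> False = True
(p2 -> ((p3 & p2) <-> ~(p3 ^ p1))) -> p3 = True -> False = False
p5 ^ p3 = False ^ False = False
(p5 ^ p3) <-> p1 = False <-> False = True
((p2 -> ((p3 & p2) <-> ~(p3 ^ p1))) -> p3) & ((p5 ^ p3) <-> p1) = False & True = False
(((p2 -> ((p3 & p2) <-> ~(p3 ^ p1))) -> p3) & ((p5 ^ p3) <-> p1)) ^ p2 = False ^ False = False
~((((p2 -> ((p3 & p2) <-> ~(p3 ^ p1))) -> p3) & ((p5 ^ p3) <-> p1)) ^ p2) = ~False = True
p3 -> ~((((p2 -> ((p3 & p2) <-> ~(p3 ^ p1))) -> p3) & ((p5 ^ p3) <-> p1)) ^ p2) = False -> True = True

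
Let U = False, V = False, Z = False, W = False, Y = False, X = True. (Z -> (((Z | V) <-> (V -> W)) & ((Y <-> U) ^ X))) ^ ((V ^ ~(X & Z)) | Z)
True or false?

False

Z | V = False | False = False
V -> W = False -> False = True
(Z | V) <-> (V -> W) = False <-> True = False
Y <-> U = False <-> False = True
(Y <-> U) ^ X = True ^ True = False
((Z | V) <-> (V -> W)) & ((Y <-> U) ^ X) = False & False = False
Z -> (((Z | V) <-> (V -> W)) & ((Y <-> U) ^ X)) = False -> False = True
X & Z = True & False = False
~(X & Z) = ~False = True
V ^ ~(X & Z) = False ^ True = True
(V ^ ~(X & Z)) | Z = True | False = True
(Z -> (((Z | V) <-> (V -> W)) & ((Y <-> U) ^ X))) ^ ((V ^ ~(X & Z)) | Z) = True ^ True = False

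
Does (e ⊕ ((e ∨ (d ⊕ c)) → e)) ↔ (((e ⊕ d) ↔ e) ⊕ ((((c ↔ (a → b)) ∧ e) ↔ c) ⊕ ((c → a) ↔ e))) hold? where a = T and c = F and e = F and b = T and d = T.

F

Substituting a=T, c=F, e=F, b=T, d=T:
d ⊕ c = T ⊕ F = T
e ∨ (d ⊕ c) = F ∨ T = T
(e ∨ (d ⊕ c)) → e = T → F = F
e ⊕ ((e ∨ (d ⊕ c)) → e) = F ⊕ F = F
e ⊕ d = F ⊕ T = T
(e ⊕ d) ↔ e = T ↔ F = F
a → b = T → T = T
c ↔ (a → b) = F ↔ T = F
(c ↔ (a → b)) ∧ e = F ∧ F = F
((c ↔ (a → b)) ∧ e) ↔ c = F ↔ F = T
c → a = F → T = T
(c → a) ↔ e = T ↔ F = F
(((c ↔ (a → b)) ∧ e) ↔ c) ⊕ ((c → a) ↔ e) = T ⊕ F = T
((e ⊕ d) ↔ e) ⊕ ((((c ↔ (a → b)) ∧ e) ↔ c) ⊕ ((c → a) ↔ e)) = F ⊕ T = T
(e ⊕ ((e ∨ (d ⊕ c)) → e)) ↔ (((e ⊕ d) ↔ e) ⊕ ((((c ↔ (a → b)) ∧ e) ↔ c) ⊕ ((c → a) ↔ e))) = F ↔ T = F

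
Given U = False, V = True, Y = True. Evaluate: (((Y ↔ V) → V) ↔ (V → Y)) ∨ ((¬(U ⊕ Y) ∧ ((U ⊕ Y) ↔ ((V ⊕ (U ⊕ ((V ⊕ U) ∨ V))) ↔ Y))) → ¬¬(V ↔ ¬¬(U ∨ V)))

Y ↔ V = True ↔ True = True
(Y ↔ V) → V = True → True = True
V → Y = True → True = True
((Y ↔ V) → V) ↔ (V → Y) = True ↔ True = True
U ⊕ Y = False ⊕ True = True
¬(U ⊕ Y) = ¬True = False
U ⊕ Y = False ⊕ True = True
V ⊕ U = True ⊕ False = True
(V ⊕ U) ∨ V = True ∨ True = True
U ⊕ ((V ⊕ U) ∨ V) = False ⊕ True = True
V ⊕ (U ⊕ ((V ⊕ U) ∨ V)) = True ⊕ True = False
(V ⊕ (U ⊕ ((V ⊕ U) ∨ V))) ↔ Y = False ↔ True = False
(U ⊕ Y) ↔ ((V ⊕ (U ⊕ ((V ⊕ U) ∨ V))) ↔ Y) = True ↔ False = False
¬(U ⊕ Y) ∧ ((U ⊕ Y) ↔ ((V ⊕ (U ⊕ ((V ⊕ U) ∨ V))) ↔ Y)) = False ∧ False = False
U ∨ V = False ∨ True = True
¬(U ∨ V) = ¬True = False
¬¬(U ∨ V) = ¬False = True
V ↔ ¬¬(U ∨ V) = True ↔ True = True
¬(V ↔ ¬¬(U ∨ V)) = ¬True = False
¬¬(V ↔ ¬¬(U ∨ V)) = ¬False = True
(¬(U ⊕ Y) ∧ ((U ⊕ Y) ↔ ((V ⊕ (U ⊕ ((V ⊕ U) ∨ V))) ↔ Y))) → ¬¬(V ↔ ¬¬(U ∨ V)) = False → True = True
(((Y ↔ V) → V) ↔ (V → Y)) ∨ ((¬(U ⊕ Y) ∧ ((U ⊕ Y) ↔ ((V ⊕ (U ⊕ ((V ⊕ U) ∨ V))) ↔ Y))) → ¬¬(V ↔ ¬¬(U ∨ V))) = True ∨ True = True

True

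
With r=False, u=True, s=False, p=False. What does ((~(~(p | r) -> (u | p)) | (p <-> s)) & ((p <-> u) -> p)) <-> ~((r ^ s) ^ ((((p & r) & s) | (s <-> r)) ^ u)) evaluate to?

True

p | r = False | False = False
~(p | r) = ~False = True
u | p = True | False = True
~(p | r) -> (u | p) = True -> True = True
~(~(p | r) -> (u | p)) = ~True = False
p <-> s = False <-> False = True
~(~(p | r) -> (u | p)) | (p <-> s) = False | True = True
p <-> u = False <-> True = False
(p <-> u) -> p = False -> False = True
(~(~(p | r) -> (u | p)) | (p <-> s)) & ((p <-> u) -> p) = True & True = True
r ^ s = False ^ False = False
p & r = False & False = False
(p & r) & s = False & False = False
s <-> r = False <-> False = True
((p & r) & s) | (s <-> r) = False | True = True
(((p & r) & s) | (s <-> r)) ^ u = True ^ True = False
(r ^ s) ^ ((((p & r) & s) | (s <-> r)) ^ u) = False ^ False = False
~((r ^ s) ^ ((((p & r) & s) | (s <-> r)) ^ u)) = ~False = True
((~(~(p | r) -> (u | p)) | (p <-> s)) & ((p <-> u) -> p)) <-> ~((r ^ s) ^ ((((p & r) & s) | (s <-> r)) ^ u)) = True <-> True = True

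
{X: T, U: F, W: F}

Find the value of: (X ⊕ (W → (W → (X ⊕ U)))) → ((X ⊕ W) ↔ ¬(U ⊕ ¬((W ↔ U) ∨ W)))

T

X ⊕ U = T ⊕ F = T
W → (X ⊕ U) = F → T = T
W → (W → (X ⊕ U)) = F → T = T
X ⊕ (W → (W → (X ⊕ U))) = T ⊕ T = F
X ⊕ W = T ⊕ F = T
W ↔ U = F ↔ F = T
(W ↔ U) ∨ W = T ∨ F = T
¬((W ↔ U) ∨ W) = ¬T = F
U ⊕ ¬((W ↔ U) ∨ W) = F ⊕ F = F
¬(U ⊕ ¬((W ↔ U) ∨ W)) = ¬F = T
(X ⊕ W) ↔ ¬(U ⊕ ¬((W ↔ U) ∨ W)) = T ↔ T = T
(X ⊕ (W → (W → (X ⊕ U)))) → ((X ⊕ W) ↔ ¬(U ⊕ ¬((W ↔ U) ∨ W))) = F → T = T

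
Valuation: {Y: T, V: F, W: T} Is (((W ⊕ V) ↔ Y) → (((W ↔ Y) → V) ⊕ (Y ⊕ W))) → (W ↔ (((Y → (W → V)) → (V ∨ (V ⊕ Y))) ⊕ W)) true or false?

T

W ⊕ V = T ⊕ F = T
(W ⊕ V) ↔ Y = T ↔ T = T
W ↔ Y = T ↔ T = T
(W ↔ Y) → V = T → F = F
Y ⊕ W = T ⊕ T = F
((W ↔ Y) → V) ⊕ (Y ⊕ W) = F ⊕ F = F
((W ⊕ V) ↔ Y) → (((W ↔ Y) → V) ⊕ (Y ⊕ W)) = T → F = F
W → V = T → F = F
Y → (W → V) = T → F = F
V ⊕ Y = F ⊕ T = T
V ∨ (V ⊕ Y) = F ∨ T = T
(Y → (W → V)) → (V ∨ (V ⊕ Y)) = F → T = T
((Y → (W → V)) → (V ∨ (V ⊕ Y))) ⊕ W = T ⊕ T = F
W ↔ (((Y → (W → V)) → (V ∨ (V ⊕ Y))) ⊕ W) = T ↔ F = F
(((W ⊕ V) ↔ Y) → (((W ↔ Y) → V) ⊕ (Y ⊕ W))) → (W ↔ (((Y → (W → V)) → (V ∨ (V ⊕ Y))) ⊕ W)) = F → F = T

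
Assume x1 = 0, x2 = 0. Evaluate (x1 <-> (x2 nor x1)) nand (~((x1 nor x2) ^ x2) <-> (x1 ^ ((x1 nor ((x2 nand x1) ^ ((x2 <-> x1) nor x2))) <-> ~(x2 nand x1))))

x2 nor x1 = 0 nor 0 = 1
x1 <-> (x2 nor x1) = 0 <-> 1 = 0
x1 nor x2 = 0 nor 0 = 1
(x1 nor x2) ^ x2 = 1 ^ 0 = 1
~((x1 nor x2) ^ x2) = ~1 = 0
x2 nand x1 = 0 nand 0 = 1
x2 <-> x1 = 0 <-> 0 = 1
(x2 <-> x1) nor x2 = 1 nor 0 = 0
(x2 nand x1) ^ ((x2 <-> x1) nor x2) = 1 ^ 0 = 1
x1 nor ((x2 nand x1) ^ ((x2 <-> x1) nor x2)) = 0 nor 1 = 0
x2 nand x1 = 0 nand 0 = 1
~(x2 nand x1) = ~1 = 0
(x1 nor ((x2 nand x1) ^ ((x2 <-> x1) nor x2))) <-> ~(x2 nand x1) = 0 <-> 0 = 1
x1 ^ ((x1 nor ((x2 nand x1) ^ ((x2 <-> x1) nor x2))) <-> ~(x2 nand x1)) = 0 ^ 1 = 1
~((x1 nor x2) ^ x2) <-> (x1 ^ ((x1 nor ((x2 nand x1) ^ ((x2 <-> x1) nor x2))) <-> ~(x2 nand x1))) = 0 <-> 1 = 0
(x1 <-> (x2 nor x1)) nand (~((x1 nor x2) ^ x2) <-> (x1 ^ ((x1 nor ((x2 nand x1) ^ ((x2 <-> x1) nor x2))) <-> ~(x2 nand x1)))) = 0 nand 0 = 1

1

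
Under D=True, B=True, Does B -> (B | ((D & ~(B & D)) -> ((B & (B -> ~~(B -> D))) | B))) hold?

True

B & D = True & True = True
~(B & D) = ~True = False
D & ~(B & D) = True & False = False
B -> D = True -> True = True
~(B -> D) = ~True = False
~~(B -> D) = ~False = True
B -> ~~(B -> D) = True -> True = True
B & (B -> ~~(B -> D)) = True & True = True
(B & (B -> ~~(B -> D))) | B = True | True = True
(D & ~(B & D)) -> ((B & (B -> ~~(B -> D))) | B) = False -> True = True
B | ((D & ~(B & D)) -> ((B & (B -> ~~(B -> D))) | B)) = True | True = True
B -> (B | ((D & ~(B & D)) -> ((B & (B -> ~~(B -> D))) | B))) = True -> True = True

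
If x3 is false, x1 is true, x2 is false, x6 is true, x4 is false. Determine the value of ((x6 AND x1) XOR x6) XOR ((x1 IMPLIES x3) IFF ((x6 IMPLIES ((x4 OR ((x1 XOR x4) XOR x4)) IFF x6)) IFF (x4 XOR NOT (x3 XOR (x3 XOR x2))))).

x6 AND x1 = true AND true = true
(x6 AND x1) XOR x6 = true XOR true = false
x1 IMPLIES x3 = true IMPLIES false = false
x1 XOR x4 = true XOR false = true
(x1 XOR x4) XOR x4 = true XOR false = true
x4 OR ((x1 XOR x4) XOR x4) = false OR true = true
(x4 OR ((x1 XOR x4) XOR x4)) IFF x6 = true IFF true = true
x6 IMPLIES ((x4 OR ((x1 XOR x4) XOR x4)) IFF x6) = true IMPLIES true = true
x3 XOR x2 = false XOR false = false
x3 XOR (x3 XOR x2) = false XOR false = false
NOT (x3 XOR (x3 XOR x2)) = NOT false = true
x4 XOR NOT (x3 XOR (x3 XOR x2)) = false XOR true = true
(x6 IMPLIES ((x4 OR ((x1 XOR x4) XOR x4)) IFF x6)) IFF (x4 XOR NOT (x3 XOR (x3 XOR x2))) = true IFF true = true
(x1 IMPLIES x3) IFF ((x6 IMPLIES ((x4 OR ((x1 XOR x4) XOR x4)) IFF x6)) IFF (x4 XOR NOT (x3 XOR (x3 XOR x2)))) = false IFF true = false
((x6 AND x1) XOR x6) XOR ((x1 IMPLIES x3) IFF ((x6 IMPLIES ((x4 OR ((x1 XOR x4) XOR x4)) IFF x6)) IFF (x4 XOR NOT (x3 XOR (x3 XOR x2))))) = false XOR false = false

false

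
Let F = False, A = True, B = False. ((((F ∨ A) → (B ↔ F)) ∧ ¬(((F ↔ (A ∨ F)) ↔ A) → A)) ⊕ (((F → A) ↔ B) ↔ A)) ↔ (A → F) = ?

Substituting F=False, A=True, B=False:
F ∨ A = False ∨ True = True
B ↔ F = False ↔ False = True
(F ∨ A) → (B ↔ F) = True → True = True
A ∨ F = True ∨ False = True
F ↔ (A ∨ F) = False ↔ True = False
(F ↔ (A ∨ F)) ↔ A = False ↔ True = False
((F ↔ (A ∨ F)) ↔ A) → A = False → True = True
¬(((F ↔ (A ∨ F)) ↔ A) → A) = ¬True = False
((F ∨ A) → (B ↔ F)) ∧ ¬(((F ↔ (A ∨ F)) ↔ A) → A) = True ∧ False = False
F → A = False → True = True
(F → A) ↔ B = True ↔ False = False
((F → A) ↔ B) ↔ A = False ↔ True = False
(((F ∨ A) → (B ↔ F)) ∧ ¬(((F ↔ (A ∨ F)) ↔ A) → A)) ⊕ (((F → A) ↔ B) ↔ A) = False ⊕ False = False
A → F = True → False = False
((((F ∨ A) → (B ↔ F)) ∧ ¬(((F ↔ (A ∨ F)) ↔ A) → A)) ⊕ (((F → A) ↔ B) ↔ A)) ↔ (A → F) = False ↔ False = True

True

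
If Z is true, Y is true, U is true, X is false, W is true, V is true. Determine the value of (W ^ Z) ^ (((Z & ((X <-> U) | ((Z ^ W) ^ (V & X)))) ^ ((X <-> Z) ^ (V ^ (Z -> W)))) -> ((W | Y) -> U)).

True

W ^ Z = True ^ True = False
X <-> U = False <-> True = False
Z ^ W = True ^ True = False
V & X = True & False = False
(Z ^ W) ^ (V & X) = False ^ False = False
(X <-> U) | ((Z ^ W) ^ (V & X)) = False | False = False
Z & ((X <-> U) | ((Z ^ W) ^ (V & X))) = True & False = False
X <-> Z = False <-> True = False
Z -> W = True -> True = True
V ^ (Z -> W) = True ^ True = False
(X <-> Z) ^ (V ^ (Z -> W)) = False ^ False = False
(Z & ((X <-> U) | ((Z ^ W) ^ (V & X)))) ^ ((X <-> Z) ^ (V ^ (Z -> W))) = False ^ False = False
W | Y = True | True = True
(W | Y) -> U = True -> True = True
((Z & ((X <-> U) | ((Z ^ W) ^ (V & X)))) ^ ((X <-> Z) ^ (V ^ (Z -> W)))) -> ((W | Y) -> U) = False -> True = True
(W ^ Z) ^ (((Z & ((X <-> U) | ((Z ^ W) ^ (V & X)))) ^ ((X <-> Z) ^ (V ^ (Z -> W)))) -> ((W | Y) -> U)) = False ^ True = True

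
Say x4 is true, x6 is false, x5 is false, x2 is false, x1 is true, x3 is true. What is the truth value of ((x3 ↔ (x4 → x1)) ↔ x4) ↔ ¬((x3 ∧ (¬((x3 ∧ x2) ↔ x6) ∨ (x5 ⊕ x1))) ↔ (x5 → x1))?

x4 → x1 = True → True = True
x3 ↔ (x4 → x1) = True ↔ True = True
(x3 ↔ (x4 → x1)) ↔ x4 = True ↔ True = True
x3 ∧ x2 = True ∧ False = False
(x3 ∧ x2) ↔ x6 = False ↔ False = True
¬((x3 ∧ x2) ↔ x6) = ¬True = False
x5 ⊕ x1 = False ⊕ True = True
¬((x3 ∧ x2) ↔ x6) ∨ (x5 ⊕ x1) = False ∨ True = True
x3 ∧ (¬((x3 ∧ x2) ↔ x6) ∨ (x5 ⊕ x1)) = True ∧ True = True
x5 → x1 = False → True = True
(x3 ∧ (¬((x3 ∧ x2) ↔ x6) ∨ (x5 ⊕ x1))) ↔ (x5 → x1) = True ↔ True = True
¬((x3 ∧ (¬((x3 ∧ x2) ↔ x6) ∨ (x5 ⊕ x1))) ↔ (x5 → x1)) = ¬True = False
((x3 ↔ (x4 → x1)) ↔ x4) ↔ ¬((x3 ∧ (¬((x3 ∧ x2) ↔ x6) ∨ (x5 ⊕ x1))) ↔ (x5 → x1)) = True ↔ False = False

False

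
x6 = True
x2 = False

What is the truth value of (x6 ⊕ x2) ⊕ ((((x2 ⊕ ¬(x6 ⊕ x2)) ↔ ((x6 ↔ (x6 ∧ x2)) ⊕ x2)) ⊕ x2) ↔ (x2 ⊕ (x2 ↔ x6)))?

x6 ⊕ x2 = True ⊕ False = True
x6 ⊕ x2 = True ⊕ False = True
¬(x6 ⊕ x2) = ¬True = False
x2 ⊕ ¬(x6 ⊕ x2) = False ⊕ False = False
x6 ∧ x2 = True ∧ False = False
x6 ↔ (x6 ∧ x2) = True ↔ False = False
(x6 ↔ (x6 ∧ x2)) ⊕ x2 = False ⊕ False = False
(x2 ⊕ ¬(x6 ⊕ x2)) ↔ ((x6 ↔ (x6 ∧ x2)) ⊕ x2) = False ↔ False = True
((x2 ⊕ ¬(x6 ⊕ x2)) ↔ ((x6 ↔ (x6 ∧ x2)) ⊕ x2)) ⊕ x2 = True ⊕ False = True
x2 ↔ x6 = False ↔ True = False
x2 ⊕ (x2 ↔ x6) = False ⊕ False = False
(((x2 ⊕ ¬(x6 ⊕ x2)) ↔ ((x6 ↔ (x6 ∧ x2)) ⊕ x2)) ⊕ x2) ↔ (x2 ⊕ (x2 ↔ x6)) = True ↔ False = False
(x6 ⊕ x2) ⊕ ((((x2 ⊕ ¬(x6 ⊕ x2)) ↔ ((x6 ↔ (x6 ∧ x2)) ⊕ x2)) ⊕ x2) ↔ (x2 ⊕ (x2 ↔ x6))) = True ⊕ False = True

True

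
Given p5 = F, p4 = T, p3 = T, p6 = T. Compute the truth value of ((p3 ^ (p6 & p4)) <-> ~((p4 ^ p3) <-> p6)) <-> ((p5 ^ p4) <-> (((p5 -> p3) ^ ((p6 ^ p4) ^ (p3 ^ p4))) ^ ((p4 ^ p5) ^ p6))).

p6 & p4 = T & T = T
p3 ^ (p6 & p4) = T ^ T = F
p4 ^ p3 = T ^ T = F
(p4 ^ p3) <-> p6 = F <-> T = F
~((p4 ^ p3) <-> p6) = ~F = T
(p3 ^ (p6 & p4)) <-> ~((p4 ^ p3) <-> p6) = F <-> T = F
p5 ^ p4 = F ^ T = T
p5 -> p3 = F -> T = T
p6 ^ p4 = T ^ T = F
p3 ^ p4 = T ^ T = F
(p6 ^ p4) ^ (p3 ^ p4) = F ^ F = F
(p5 -> p3) ^ ((p6 ^ p4) ^ (p3 ^ p4)) = T ^ F = T
p4 ^ p5 = T ^ F = T
(p4 ^ p5) ^ p6 = T ^ T = F
((p5 -> p3) ^ ((p6 ^ p4) ^ (p3 ^ p4))) ^ ((p4 ^ p5) ^ p6) = T ^ F = T
(p5 ^ p4) <-> (((p5 -> p3) ^ ((p6 ^ p4) ^ (p3 ^ p4))) ^ ((p4 ^ p5) ^ p6)) = T <-> T = T
((p3 ^ (p6 & p4)) <-> ~((p4 ^ p3) <-> p6)) <-> ((p5 ^ p4) <-> (((p5 -> p3) ^ ((p6 ^ p4) ^ (p3 ^ p4))) ^ ((p4 ^ p5) ^ p6))) = F <-> T = F

F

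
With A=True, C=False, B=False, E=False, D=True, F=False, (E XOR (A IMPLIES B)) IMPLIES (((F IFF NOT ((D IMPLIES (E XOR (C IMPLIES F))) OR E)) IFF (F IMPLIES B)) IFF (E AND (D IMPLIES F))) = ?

True

A IMPLIES B = True IMPLIES False = False
E XOR (A IMPLIES B) = False XOR False = False
C IMPLIES F = False IMPLIES False = True
E XOR (C IMPLIES F) = False XOR True = True
D IMPLIES (E XOR (C IMPLIES F)) = True IMPLIES True = True
(D IMPLIES (E XOR (C IMPLIES F))) OR E = True OR False = True
NOT ((D IMPLIES (E XOR (C IMPLIES F))) OR E) = NOT True = False
F IFF NOT ((D IMPLIES (E XOR (C IMPLIES F))) OR E) = False IFF False = True
F IMPLIES B = False IMPLIES False = True
(F IFF NOT ((D IMPLIES (E XOR (C IMPLIES F))) OR E)) IFF (F IMPLIES B) = True IFF True = True
D IMPLIES F = True IMPLIES False = False
E AND (D IMPLIES F) = False AND False = False
((F IFF NOT ((D IMPLIES (E XOR (C IMPLIES F))) OR E)) IFF (F IMPLIES B)) IFF (E AND (D IMPLIES F)) = True IFF False = False
(E XOR (A IMPLIES B)) IMPLIES (((F IFF NOT ((D IMPLIES (E XOR (C IMPLIES F))) OR E)) IFF (F IMPLIES B)) IFF (E AND (D IMPLIES F))) = False IMPLIES False = True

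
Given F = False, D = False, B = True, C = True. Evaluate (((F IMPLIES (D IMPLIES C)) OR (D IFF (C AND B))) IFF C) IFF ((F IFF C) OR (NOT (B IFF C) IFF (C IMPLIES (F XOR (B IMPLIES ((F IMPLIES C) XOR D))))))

D IMPLIES C = False IMPLIES True = True
F IMPLIES (D IMPLIES C) = False IMPLIES True = True
C AND B = True AND True = True
D IFF (C AND B) = False IFF True = False
(F IMPLIES (D IMPLIES C)) OR (D IFF (C AND B)) = True OR False = True
((F IMPLIES (D IMPLIES C)) OR (D IFF (C AND B))) IFF C = True IFF True = True
F IFF C = False IFF True = False
B IFF C = True IFF True = True
NOT (B IFF C) = NOT True = False
F IMPLIES C = False IMPLIES True = True
(F IMPLIES C) XOR D = True XOR False = True
B IMPLIES ((F IMPLIES C) XOR D) = True IMPLIES True = True
F XOR (B IMPLIES ((F IMPLIES C) XOR D)) = False XOR True = True
C IMPLIES (F XOR (B IMPLIES ((F IMPLIES C) XOR D))) = True IMPLIES True = True
NOT (B IFF C) IFF (C IMPLIES (F XOR (B IMPLIES ((F IMPLIES C) XOR D)))) = False IFF True = False
(F IFF C) OR (NOT (B IFF C) IFF (C IMPLIES (F XOR (B IMPLIES ((F IMPLIES C) XOR D))))) = False OR False = False
(((F IMPLIES (D IMPLIES C)) OR (D IFF (C AND B))) IFF C) IFF ((F IFF C) OR (NOT (B IFF C) IFF (C IMPLIES (F XOR (B IMPLIES ((F IMPLIES C) XOR D)))))) = True IFF False = False

False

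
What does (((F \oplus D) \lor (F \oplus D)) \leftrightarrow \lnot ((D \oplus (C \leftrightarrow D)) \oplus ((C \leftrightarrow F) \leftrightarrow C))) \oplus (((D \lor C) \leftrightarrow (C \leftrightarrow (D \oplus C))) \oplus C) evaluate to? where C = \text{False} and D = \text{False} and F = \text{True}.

\text{True}

F \oplus D = \text{True} \oplus \text{False} = \text{True}
F \oplus D = \text{True} \oplus \text{False} = \text{True}
(F \oplus D) \lor (F \oplus D) = \text{True} \lor \text{True} = \text{True}
C \leftrightarrow D = \text{False} \leftrightarrow \text{False} = \text{True}
D \oplus (C \leftrightarrow D) = \text{False} \oplus \text{True} = \text{True}
C \leftrightarrow F = \text{False} \leftrightarrow \text{True} = \text{False}
(C \leftrightarrow F) \leftrightarrow C = \text{False} \leftrightarrow \text{False} = \text{True}
(D \oplus (C \leftrightarrow D)) \oplus ((C \leftrightarrow F) \leftrightarrow C) = \text{True} \oplus \text{True} = \text{False}
\lnot ((D \oplus (C \leftrightarrow D)) \oplus ((C \leftrightarrow F) \leftrightarrow C)) = \lnot \text{False} = \text{True}
((F \oplus D) \lor (F \oplus D)) \leftrightarrow \lnot ((D \oplus (C \leftrightarrow D)) \oplus ((C \leftrightarrow F) \leftrightarrow C)) = \text{True} \leftrightarrow \text{True} = \text{True}
D \lor C = \text{False} \lor \text{False} = \text{False}
D \oplus C = \text{False} \oplus \text{False} = \text{False}
C \leftrightarrow (D \oplus C) = \text{False} \leftrightarrow \text{False} = \text{True}
(D \lor C) \leftrightarrow (C \leftrightarrow (D \oplus C)) = \text{False} \leftrightarrow \text{True} = \text{False}
((D \lor C) \leftrightarrow (C \leftrightarrow (D \oplus C))) \oplus C = \text{False} \oplus \text{False} = \text{False}
(((F \oplus D) \lor (F \oplus D)) \leftrightarrow \lnot ((D \oplus (C \leftrightarrow D)) \oplus ((C \leftrightarrow F) \leftrightarrow C))) \oplus (((D \lor C) \leftrightarrow (C \leftrightarrow (D \oplus C))) \oplus C) = \text{True} \oplus \text{False} = \text{True}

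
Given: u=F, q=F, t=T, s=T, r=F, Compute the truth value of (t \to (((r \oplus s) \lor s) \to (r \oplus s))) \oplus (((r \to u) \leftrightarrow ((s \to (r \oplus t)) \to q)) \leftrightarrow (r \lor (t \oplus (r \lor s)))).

r \oplus s = F \oplus T = T
(r \oplus s) \lor s = T \lor T = T
r \oplus s = F \oplus T = T
((r \oplus s) \lor s) \to (r \oplus s) = T \to T = T
t \to (((r \oplus s) \lor s) \to (r \oplus s)) = T \to T = T
r \to u = F \to F = T
r \oplus t = F \oplus T = T
s \to (r \oplus t) = T \to T = T
(s \to (r \oplus t)) \to q = T \to F = F
(r \to u) \leftrightarrow ((s \to (r \oplus t)) \to q) = T \leftrightarrow F = F
r \lor s = F \lor T = T
t \oplus (r \lor s) = T \oplus T = F
r \lor (t \oplus (r \lor s)) = F \lor F = F
((r \to u) \leftrightarrow ((s \to (r \oplus t)) \to q)) \leftrightarrow (r \lor (t \oplus (r \lor s))) = F \leftrightarrow F = T
(t \to (((r \oplus s) \lor s) \to (r \oplus s))) \oplus (((r \to u) \leftrightarrow ((s \to (r \oplus t)) \to q)) \leftrightarrow (r \lor (t \oplus (r \lor s)))) = T \oplus T = F

F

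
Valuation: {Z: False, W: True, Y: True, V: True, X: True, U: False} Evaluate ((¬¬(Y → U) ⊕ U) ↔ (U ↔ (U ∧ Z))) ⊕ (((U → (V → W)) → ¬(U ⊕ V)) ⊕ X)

True

Y → U = True → False = False
¬(Y → U) = ¬False = True
¬¬(Y → U) = ¬True = False
¬¬(Y → U) ⊕ U = False ⊕ False = False
U ∧ Z = False ∧ False = False
U ↔ (U ∧ Z) = False ↔ False = True
(¬¬(Y → U) ⊕ U) ↔ (U ↔ (U ∧ Z)) = False ↔ True = False
V → W = True → True = True
U → (V → W) = False → True = True
U ⊕ V = False ⊕ True = True
¬(U ⊕ V) = ¬True = False
(U → (V → W)) → ¬(U ⊕ V) = True → False = False
((U → (V → W)) → ¬(U ⊕ V)) ⊕ X = False ⊕ True = True
((¬¬(Y → U) ⊕ U) ↔ (U ↔ (U ∧ Z))) ⊕ (((U → (V → W)) → ¬(U ⊕ V)) ⊕ X) = False ⊕ True = True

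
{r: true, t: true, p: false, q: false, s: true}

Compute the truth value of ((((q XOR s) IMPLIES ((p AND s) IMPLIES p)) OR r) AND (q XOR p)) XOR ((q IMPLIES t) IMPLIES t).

q XOR s = false XOR true = true
p AND s = false AND true = false
(p AND s) IMPLIES p = false IMPLIES false = true
(q XOR s) IMPLIES ((p AND s) IMPLIES p) = true IMPLIES true = true
((q XOR s) IMPLIES ((p AND s) IMPLIES p)) OR r = true OR true = true
q XOR p = false XOR false = false
(((q XOR s) IMPLIES ((p AND s) IMPLIES p)) OR r) AND (q XOR p) = true AND false = false
q IMPLIES t = false IMPLIES true = true
(q IMPLIES t) IMPLIES t = true IMPLIES true = true
((((q XOR s) IMPLIES ((p AND s) IMPLIES p)) OR r) AND (q XOR p)) XOR ((q IMPLIES t) IMPLIES t) = false XOR true = true

true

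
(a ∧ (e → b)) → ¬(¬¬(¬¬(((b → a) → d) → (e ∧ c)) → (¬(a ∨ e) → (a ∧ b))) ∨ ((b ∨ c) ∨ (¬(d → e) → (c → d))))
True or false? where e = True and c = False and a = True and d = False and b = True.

Substituting e=True, c=False, a=True, d=False, b=True:
e → b = True → True = True
a ∧ (e → b) = True ∧ True = True
b → a = True → True = True
(b → a) → d = True → False = False
e ∧ c = True ∧ False = False
((b → a) → d) → (e ∧ c) = False → False = True
¬(((b → a) → d) → (e ∧ c)) = ¬True = False
¬¬(((b → a) → d) → (e ∧ c)) = ¬False = True
a ∨ e = True ∨ True = True
¬(a ∨ e) = ¬True = False
a ∧ b = True ∧ True = True
¬(a ∨ e) → (a ∧ b) = False → True = True
¬¬(((b → a) → d) → (e ∧ c)) → (¬(a ∨ e) → (a ∧ b)) = True → True = True
¬(¬¬(((b → a) → d) → (e ∧ c)) → (¬(a ∨ e) → (a ∧ b))) = ¬True = False
¬¬(¬¬(((b → a) → d) → (e ∧ c)) → (¬(a ∨ e) → (a ∧ b))) = ¬False = True
b ∨ c = True ∨ False = True
d → e = False → True = True
¬(d → e) = ¬True = False
c → d = False → False = True
¬(d → e) → (c → d) = False → True = True
(b ∨ c) ∨ (¬(d → e) → (c → d)) = True ∨ True = True
¬¬(¬¬(((b → a) → d) → (e ∧ c)) → (¬(a ∨ e) → (a ∧ b))) ∨ ((b ∨ c) ∨ (¬(d → e) → (c → d))) = True ∨ True = True
¬(¬¬(¬¬(((b → a) → d) → (e ∧ c)) → (¬(a ∨ e) → (a ∧ b))) ∨ ((b ∨ c) ∨ (¬(d → e) → (c → d)))) = ¬True = False
(a ∧ (e → b)) → ¬(¬¬(¬¬(((b → a) → d) → (e ∧ c)) → (¬(a ∨ e) → (a ∧ b))) ∨ ((b ∨ c) ∨ (¬(d → e) → (c → d)))) = True → False = False

False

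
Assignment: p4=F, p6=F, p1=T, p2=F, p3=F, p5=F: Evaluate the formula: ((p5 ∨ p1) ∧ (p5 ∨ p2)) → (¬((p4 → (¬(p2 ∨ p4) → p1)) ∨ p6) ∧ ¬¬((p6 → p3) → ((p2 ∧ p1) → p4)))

p5 ∨ p1 = F ∨ T = T
p5 ∨ p2 = F ∨ F = F
(p5 ∨ p1) ∧ (p5 ∨ p2) = T ∧ F = F
p2 ∨ p4 = F ∨ F = F
¬(p2 ∨ p4) = ¬F = T
¬(p2 ∨ p4) → p1 = T → T = T
p4 → (¬(p2 ∨ p4) → p1) = F → T = T
(p4 → (¬(p2 ∨ p4) → p1)) ∨ p6 = T ∨ F = T
¬((p4 → (¬(p2 ∨ p4) → p1)) ∨ p6) = ¬T = F
p6 → p3 = F → F = T
p2 ∧ p1 = F ∧ T = F
(p2 ∧ p1) → p4 = F → F = T
(p6 → p3) → ((p2 ∧ p1) → p4) = T → T = T
¬((p6 → p3) → ((p2 ∧ p1) → p4)) = ¬T = F
¬¬((p6 → p3) → ((p2 ∧ p1) → p4)) = ¬F = T
¬((p4 → (¬(p2 ∨ p4) → p1)) ∨ p6) ∧ ¬¬((p6 → p3) → ((p2 ∧ p1) → p4)) = F ∧ T = F
((p5 ∨ p1) ∧ (p5 ∨ p2)) → (¬((p4 → (¬(p2 ∨ p4) → p1)) ∨ p6) ∧ ¬¬((p6 → p3) → ((p2 ∧ p1) → p4))) = F → F = T

T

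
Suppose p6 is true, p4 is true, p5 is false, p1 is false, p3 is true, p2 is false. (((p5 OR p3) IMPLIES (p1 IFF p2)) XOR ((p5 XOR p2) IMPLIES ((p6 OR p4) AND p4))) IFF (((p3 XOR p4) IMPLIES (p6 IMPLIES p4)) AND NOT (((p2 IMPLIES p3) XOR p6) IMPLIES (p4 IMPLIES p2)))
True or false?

p5 OR p3 = False OR True = True
p1 IFF p2 = False IFF False = True
(p5 OR p3) IMPLIES (p1 IFF p2) = True IMPLIES True = True
p5 XOR p2 = False XOR False = False
p6 OR p4 = True OR True = True
(p6 OR p4) AND p4 = True AND True = True
(p5 XOR p2) IMPLIES ((p6 OR p4) AND p4) = False IMPLIES True = True
((p5 OR p3) IMPLIES (p1 IFF p2)) XOR ((p5 XOR p2) IMPLIES ((p6 OR p4) AND p4)) = True XOR True = False
p3 XOR p4 = True XOR True = False
p6 IMPLIES p4 = True IMPLIES True = True
(p3 XOR p4) IMPLIES (p6 IMPLIES p4) = False IMPLIES True = True
p2 IMPLIES p3 = False IMPLIES True = True
(p2 IMPLIES p3) XOR p6 = True XOR True = False
p4 IMPLIES p2 = True IMPLIES False = False
((p2 IMPLIES p3) XOR p6) IMPLIES (p4 IMPLIES p2) = False IMPLIES False = True
NOT (((p2 IMPLIES p3) XOR p6) IMPLIES (p4 IMPLIES p2)) = NOT True = False
((p3 XOR p4) IMPLIES (p6 IMPLIES p4)) AND NOT (((p2 IMPLIES p3) XOR p6) IMPLIES (p4 IMPLIES p2)) = True AND False = False
(((p5 OR p3) IMPLIES (p1 IFF p2)) XOR ((p5 XOR p2) IMPLIES ((p6 OR p4) AND p4))) IFF (((p3 XOR p4) IMPLIES (p6 IMPLIES p4)) AND NOT (((p2 IMPLIES p3) XOR p6) IMPLIES (p4 IMPLIES p2))) = False IFF False = True

True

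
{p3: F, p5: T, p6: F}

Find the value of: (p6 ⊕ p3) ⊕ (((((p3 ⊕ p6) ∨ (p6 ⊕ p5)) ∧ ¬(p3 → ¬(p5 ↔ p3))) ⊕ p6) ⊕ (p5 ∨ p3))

p6 ⊕ p3 = F ⊕ F = F
p3 ⊕ p6 = F ⊕ F = F
p6 ⊕ p5 = F ⊕ T = T
(p3 ⊕ p6) ∨ (p6 ⊕ p5) = F ∨ T = T
p5 ↔ p3 = T ↔ F = F
¬(p5 ↔ p3) = ¬F = T
p3 → ¬(p5 ↔ p3) = F → T = T
¬(p3 → ¬(p5 ↔ p3)) = ¬T = F
((p3 ⊕ p6) ∨ (p6 ⊕ p5)) ∧ ¬(p3 → ¬(p5 ↔ p3)) = T ∧ F = F
(((p3 ⊕ p6) ∨ (p6 ⊕ p5)) ∧ ¬(p3 → ¬(p5 ↔ p3))) ⊕ p6 = F ⊕ F = F
p5 ∨ p3 = T ∨ F = T
((((p3 ⊕ p6) ∨ (p6 ⊕ p5)) ∧ ¬(p3 → ¬(p5 ↔ p3))) ⊕ p6) ⊕ (p5 ∨ p3) = F ⊕ T = T
(p6 ⊕ p3) ⊕ (((((p3 ⊕ p6) ∨ (p6 ⊕ p5)) ∧ ¬(p3 → ¬(p5 ↔ p3))) ⊕ p6) ⊕ (p5 ∨ p3)) = F ⊕ T = T

T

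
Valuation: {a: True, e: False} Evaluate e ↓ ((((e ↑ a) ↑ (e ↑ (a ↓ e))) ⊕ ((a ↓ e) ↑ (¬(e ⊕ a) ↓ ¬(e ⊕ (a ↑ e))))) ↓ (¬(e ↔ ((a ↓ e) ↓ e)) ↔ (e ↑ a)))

e ↑ a = False ↑ True = True
a ↓ e = True ↓ False = False
e ↑ (a ↓ e) = False ↑ False = True
(e ↑ a) ↑ (e ↑ (a ↓ e)) = True ↑ True = False
a ↓ e = True ↓ False = False
e ⊕ a = False ⊕ True = True
¬(e ⊕ a) = ¬True = False
a ↑ e = True ↑ False = True
e ⊕ (a ↑ e) = False ⊕ True = True
¬(e ⊕ (a ↑ e)) = ¬True = False
¬(e ⊕ a) ↓ ¬(e ⊕ (a ↑ e)) = False ↓ False = True
(a ↓ e) ↑ (¬(e ⊕ a) ↓ ¬(e ⊕ (a ↑ e))) = False ↑ True = True
((e ↑ a) ↑ (e ↑ (a ↓ e))) ⊕ ((a ↓ e) ↑ (¬(e ⊕ a) ↓ ¬(e ⊕ (a ↑ e)))) = False ⊕ True = True
a ↓ e = True ↓ False = False
(a ↓ e) ↓ e = False ↓ False = True
e ↔ ((a ↓ e) ↓ e) = False ↔ True = False
¬(e ↔ ((a ↓ e) ↓ e)) = ¬False = True
e ↑ a = False ↑ True = True
¬(e ↔ ((a ↓ e) ↓ e)) ↔ (e ↑ a) = True ↔ True = True
(((e ↑ a) ↑ (e ↑ (a ↓ e))) ⊕ ((a ↓ e) ↑ (¬(e ⊕ a) ↓ ¬(e ⊕ (a ↑ e))))) ↓ (¬(e ↔ ((a ↓ e) ↓ e)) ↔ (e ↑ a)) = True ↓ True = False
e ↓ ((((e ↑ a) ↑ (e ↑ (a ↓ e))) ⊕ ((a ↓ e) ↑ (¬(e ⊕ a) ↓ ¬(e ⊕ (a ↑ e))))) ↓ (¬(e ↔ ((a ↓ e) ↓ e)) ↔ (e ↑ a))) = False ↓ False = True

True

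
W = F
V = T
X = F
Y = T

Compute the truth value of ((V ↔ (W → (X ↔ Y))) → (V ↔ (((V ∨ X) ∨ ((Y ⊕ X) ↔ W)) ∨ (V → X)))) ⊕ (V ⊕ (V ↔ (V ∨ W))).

X ↔ Y = F ↔ T = F
W → (X ↔ Y) = F → F = T
V ↔ (W → (X ↔ Y)) = T ↔ T = T
V ∨ X = T ∨ F = T
Y ⊕ X = T ⊕ F = T
(Y ⊕ X) ↔ W = T ↔ F = F
(V ∨ X) ∨ ((Y ⊕ X) ↔ W) = T ∨ F = T
V → X = T → F = F
((V ∨ X) ∨ ((Y ⊕ X) ↔ W)) ∨ (V → X) = T ∨ F = T
V ↔ (((V ∨ X) ∨ ((Y ⊕ X) ↔ W)) ∨ (V → X)) = T ↔ T = T
(V ↔ (W → (X ↔ Y))) → (V ↔ (((V ∨ X) ∨ ((Y ⊕ X) ↔ W)) ∨ (V → X))) = T → T = T
V ∨ W = T ∨ F = T
V ↔ (V ∨ W) = T ↔ T = T
V ⊕ (V ↔ (V ∨ W)) = T ⊕ T = F
((V ↔ (W → (X ↔ Y))) → (V ↔ (((V ∨ X) ∨ ((Y ⊕ X) ↔ W)) ∨ (V → X)))) ⊕ (V ⊕ (V ↔ (V ∨ W))) = T ⊕ F = T

T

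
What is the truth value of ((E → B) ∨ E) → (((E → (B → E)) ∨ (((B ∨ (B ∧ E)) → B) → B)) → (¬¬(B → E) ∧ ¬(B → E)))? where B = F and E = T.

E → B = T → F = F
(E → B) ∨ E = F ∨ T = T
B → E = F → T = T
E → (B → E) = T → T = T
B ∧ E = F ∧ T = F
B ∨ (B ∧ E) = F ∨ F = F
(B ∨ (B ∧ E)) → B = F → F = T
((B ∨ (B ∧ E)) → B) → B = T → F = F
(E → (B → E)) ∨ (((B ∨ (B ∧ E)) → B) → B) = T ∨ F = T
B → E = F → T = T
¬(B → E) = ¬T = F
¬¬(B → E) = ¬F = T
B → E = F → T = T
¬(B → E) = ¬T = F
¬¬(B → E) ∧ ¬(B → E) = T ∧ F = F
((E → (B → E)) ∨ (((B ∨ (B ∧ E)) → B) → B)) → (¬¬(B → E) ∧ ¬(B → E)) = T → F = F
((E → B) ∨ E) → (((E → (B → E)) ∨ (((B ∨ (B ∧ E)) → B) → B)) → (¬¬(B → E) ∧ ¬(B → E))) = T → F = F

F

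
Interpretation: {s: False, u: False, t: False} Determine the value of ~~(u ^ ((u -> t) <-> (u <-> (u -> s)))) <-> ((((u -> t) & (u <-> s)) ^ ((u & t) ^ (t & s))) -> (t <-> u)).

u -> t = False -> False = True
u -> s = False -> False = True
u <-> (u -> s) = False <-> True = False
(u -> t) <-> (u <-> (u -> s)) = True <-> False = False
u ^ ((u -> t) <-> (u <-> (u -> s))) = False ^ False = False
~(u ^ ((u -> t) <-> (u <-> (u -> s)))) = ~False = True
~~(u ^ ((u -> t) <-> (u <-> (u -> s)))) = ~True = False
u -> t = False -> False = True
u <-> s = False <-> False = True
(u -> t) & (u <-> s) = True & True = True
u & t = False & False = False
t & s = False & False = False
(u & t) ^ (t & s) = False ^ False = False
((u -> t) & (u <-> s)) ^ ((u & t) ^ (t & s)) = True ^ False = True
t <-> u = False <-> False = True
(((u -> t) & (u <-> s)) ^ ((u & t) ^ (t & s))) -> (t <-> u) = True -> True = True
~~(u ^ ((u -> t) <-> (u <-> (u -> s)))) <-> ((((u -> t) & (u <-> s)) ^ ((u & t) ^ (t & s))) -> (t <-> u)) = False <-> True = False

False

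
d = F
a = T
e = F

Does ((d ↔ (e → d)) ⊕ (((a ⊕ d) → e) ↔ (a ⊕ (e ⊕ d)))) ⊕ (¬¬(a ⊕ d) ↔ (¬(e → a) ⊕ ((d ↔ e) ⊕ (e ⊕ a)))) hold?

e → d = F → F = T
d ↔ (e → d) = F ↔ T = F
a ⊕ d = T ⊕ F = T
(a ⊕ d) → e = T → F = F
e ⊕ d = F ⊕ F = F
a ⊕ (e ⊕ d) = T ⊕ F = T
((a ⊕ d) → e) ↔ (a ⊕ (e ⊕ d)) = F ↔ T = F
(d ↔ (e → d)) ⊕ (((a ⊕ d) → e) ↔ (a ⊕ (e ⊕ d))) = F ⊕ F = F
a ⊕ d = T ⊕ F = T
¬(a ⊕ d) = ¬T = F
¬¬(a ⊕ d) = ¬F = T
e → a = F → T = T
¬(e → a) = ¬T = F
d ↔ e = F ↔ F = T
e ⊕ a = F ⊕ T = T
(d ↔ e) ⊕ (e ⊕ a) = T ⊕ T = F
¬(e → a) ⊕ ((d ↔ e) ⊕ (e ⊕ a)) = F ⊕ F = F
¬¬(a ⊕ d) ↔ (¬(e → a) ⊕ ((d ↔ e) ⊕ (e ⊕ a))) = T ↔ F = F
((d ↔ (e → d)) ⊕ (((a ⊕ d) → e) ↔ (a ⊕ (e ⊕ d)))) ⊕ (¬¬(a ⊕ d) ↔ (¬(e → a) ⊕ ((d ↔ e) ⊕ (e ⊕ a)))) = F ⊕ F = F

F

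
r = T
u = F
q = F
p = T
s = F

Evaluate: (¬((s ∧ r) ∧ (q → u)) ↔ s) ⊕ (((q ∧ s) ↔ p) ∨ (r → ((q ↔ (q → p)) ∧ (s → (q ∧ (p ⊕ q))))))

s ∧ r = F ∧ T = F
q → u = F → F = T
(s ∧ r) ∧ (q → u) = F ∧ T = F
¬((s ∧ r) ∧ (q → u)) = ¬F = T
¬((s ∧ r) ∧ (q → u)) ↔ s = T ↔ F = F
q ∧ s = F ∧ F = F
(q ∧ s) ↔ p = F ↔ T = F
q → p = F → T = T
q ↔ (q → p) = F ↔ T = F
p ⊕ q = T ⊕ F = T
q ∧ (p ⊕ q) = F ∧ T = F
s → (q ∧ (p ⊕ q)) = F → F = T
(q ↔ (q → p)) ∧ (s → (q ∧ (p ⊕ q))) = F ∧ T = F
r → ((q ↔ (q → p)) ∧ (s → (q ∧ (p ⊕ q)))) = T → F = F
((q ∧ s) ↔ p) ∨ (r → ((q ↔ (q → p)) ∧ (s → (q ∧ (p ⊕ q))))) = F ∨ F = F
(¬((s ∧ r) ∧ (q → u)) ↔ s) ⊕ (((q ∧ s) ↔ p) ∨ (r → ((q ↔ (q → p)) ∧ (s → (q ∧ (p ⊕ q)))))) = F ⊕ F = F

F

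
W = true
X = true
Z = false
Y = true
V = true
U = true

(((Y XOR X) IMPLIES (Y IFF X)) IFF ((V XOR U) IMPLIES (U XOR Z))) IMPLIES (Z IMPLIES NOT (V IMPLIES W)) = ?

true

Y XOR X = true XOR true = false
Y IFF X = true IFF true = true
(Y XOR X) IMPLIES (Y IFF X) = false IMPLIES true = true
V XOR U = true XOR true = false
U XOR Z = true XOR false = true
(V XOR U) IMPLIES (U XOR Z) = false IMPLIES true = true
((Y XOR X) IMPLIES (Y IFF X)) IFF ((V XOR U) IMPLIES (U XOR Z)) = true IFF true = true
V IMPLIES W = true IMPLIES true = true
NOT (V IMPLIES W) = NOT true = false
Z IMPLIES NOT (V IMPLIES W) = false IMPLIES false = true
(((Y XOR X) IMPLIES (Y IFF X)) IFF ((V XOR U) IMPLIES (U XOR Z))) IMPLIES (Z IMPLIES NOT (V IMPLIES W)) = true IMPLIES true = true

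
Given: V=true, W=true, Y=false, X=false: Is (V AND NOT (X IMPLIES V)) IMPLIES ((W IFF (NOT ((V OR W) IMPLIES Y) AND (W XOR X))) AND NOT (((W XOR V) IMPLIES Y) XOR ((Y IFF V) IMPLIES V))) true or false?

true

X IMPLIES V = false IMPLIES true = true
NOT (X IMPLIES V) = NOT true = false
V AND NOT (X IMPLIES V) = true AND false = false
V OR W = true OR true = true
(V OR W) IMPLIES Y = true IMPLIES false = false
NOT ((V OR W) IMPLIES Y) = NOT false = true
W XOR X = true XOR false = true
NOT ((V OR W) IMPLIES Y) AND (W XOR X) = true AND true = true
W IFF (NOT ((V OR W) IMPLIES Y) AND (W XOR X)) = true IFF true = true
W XOR V = true XOR true = false
(W XOR V) IMPLIES Y = false IMPLIES false = true
Y IFF V = false IFF true = false
(Y IFF V) IMPLIES V = false IMPLIES true = true
((W XOR V) IMPLIES Y) XOR ((Y IFF V) IMPLIES V) = true XOR true = false
NOT (((W XOR V) IMPLIES Y) XOR ((Y IFF V) IMPLIES V)) = NOT false = true
(W IFF (NOT ((V OR W) IMPLIES Y) AND (W XOR X))) AND NOT (((W XOR V) IMPLIES Y) XOR ((Y IFF V) IMPLIES V)) = true AND true = true
(V AND NOT (X IMPLIES V)) IMPLIES ((W IFF (NOT ((V OR W) IMPLIES Y) AND (W XOR X))) AND NOT (((W XOR V) IMPLIES Y) XOR ((Y IFF V) IMPLIES V))) = false IMPLIES true = true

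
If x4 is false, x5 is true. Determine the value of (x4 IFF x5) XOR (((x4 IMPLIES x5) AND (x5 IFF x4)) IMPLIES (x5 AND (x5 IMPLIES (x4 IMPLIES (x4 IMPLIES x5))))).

True

x4 IFF x5 = False IFF True = False
x4 IMPLIES x5 = False IMPLIES True = True
x5 IFF x4 = True IFF False = False
(x4 IMPLIES x5) AND (x5 IFF x4) = True AND False = False
x4 IMPLIES x5 = False IMPLIES True = True
x4 IMPLIES (x4 IMPLIES x5) = False IMPLIES True = True
x5 IMPLIES (x4 IMPLIES (x4 IMPLIES x5)) = True IMPLIES True = True
x5 AND (x5 IMPLIES (x4 IMPLIES (x4 IMPLIES x5))) = True AND True = True
((x4 IMPLIES x5) AND (x5 IFF x4)) IMPLIES (x5 AND (x5 IMPLIES (x4 IMPLIES (x4 IMPLIES x5)))) = False IMPLIES True = True
(x4 IFF x5) XOR (((x4 IMPLIES x5) AND (x5 IFF x4)) IMPLIES (x5 AND (x5 IMPLIES (x4 IMPLIES (x4 IMPLIES x5))))) = False XOR True = True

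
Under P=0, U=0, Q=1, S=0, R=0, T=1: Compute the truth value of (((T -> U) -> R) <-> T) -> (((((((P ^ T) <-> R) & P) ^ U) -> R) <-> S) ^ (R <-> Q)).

0

T -> U = 1 -> 0 = 0
(T -> U) -> R = 0 -> 0 = 1
((T -> U) -> R) <-> T = 1 <-> 1 = 1
P ^ T = 0 ^ 1 = 1
(P ^ T) <-> R = 1 <-> 0 = 0
((P ^ T) <-> R) & P = 0 & 0 = 0
(((P ^ T) <-> R) & P) ^ U = 0 ^ 0 = 0
((((P ^ T) <-> R) & P) ^ U) -> R = 0 -> 0 = 1
(((((P ^ T) <-> R) & P) ^ U) -> R) <-> S = 1 <-> 0 = 0
R <-> Q = 0 <-> 1 = 0
((((((P ^ T) <-> R) & P) ^ U) -> R) <-> S) ^ (R <-> Q) = 0 ^ 0 = 0
(((T -> U) -> R) <-> T) -> (((((((P ^ T) <-> R) & P) ^ U) -> R) <-> S) ^ (R <-> Q)) = 1 -> 0 = 0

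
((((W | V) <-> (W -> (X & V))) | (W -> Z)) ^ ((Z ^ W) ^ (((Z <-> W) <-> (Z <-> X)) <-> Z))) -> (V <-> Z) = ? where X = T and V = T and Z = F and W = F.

W | V = F | T = T
X & V = T & T = T
W -> (X & V) = F -> T = T
(W | V) <-> (W -> (X & V)) = T <-> T = T
W -> Z = F -> F = T
((W | V) <-> (W -> (X & V))) | (W -> Z) = T | T = T
Z ^ W = F ^ F = F
Z <-> W = F <-> F = T
Z <-> X = F <-> T = F
(Z <-> W) <-> (Z <-> X) = T <-> F = F
((Z <-> W) <-> (Z <-> X)) <-> Z = F <-> F = T
(Z ^ W) ^ (((Z <-> W) <-> (Z <-> X)) <-> Z) = F ^ T = T
(((W | V) <-> (W -> (X & V))) | (W -> Z)) ^ ((Z ^ W) ^ (((Z <-> W) <-> (Z <-> X)) <-> Z)) = T ^ T = F
V <-> Z = T <-> F = F
((((W | V) <-> (W -> (X & V))) | (W -> Z)) ^ ((Z ^ W) ^ (((Z <-> W) <-> (Z <-> X)) <-> Z))) -> (V <-> Z) = F -> F = T

T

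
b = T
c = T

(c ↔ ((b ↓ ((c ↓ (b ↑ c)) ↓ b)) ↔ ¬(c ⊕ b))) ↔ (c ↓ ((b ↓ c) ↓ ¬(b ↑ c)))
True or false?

b ↑ c = T ↑ T = F
c ↓ (b ↑ c) = T ↓ F = F
(c ↓ (b ↑ c)) ↓ b = F ↓ T = F
b ↓ ((c ↓ (b ↑ c)) ↓ b) = T ↓ F = F
c ⊕ b = T ⊕ T = F
¬(c ⊕ b) = ¬F = T
(b ↓ ((c ↓ (b ↑ c)) ↓ b)) ↔ ¬(c ⊕ b) = F ↔ T = F
c ↔ ((b ↓ ((c ↓ (b ↑ c)) ↓ b)) ↔ ¬(c ⊕ b)) = T ↔ F = F
b ↓ c = T ↓ T = F
b ↑ c = T ↑ T = F
¬(b ↑ c) = ¬F = T
(b ↓ c) ↓ ¬(b ↑ c) = F ↓ T = F
c ↓ ((b ↓ c) ↓ ¬(b ↑ c)) = T ↓ F = F
(c ↔ ((b ↓ ((c ↓ (b ↑ c)) ↓ b)) ↔ ¬(c ⊕ b))) ↔ (c ↓ ((b ↓ c) ↓ ¬(b ↑ c))) = F ↔ F = T

T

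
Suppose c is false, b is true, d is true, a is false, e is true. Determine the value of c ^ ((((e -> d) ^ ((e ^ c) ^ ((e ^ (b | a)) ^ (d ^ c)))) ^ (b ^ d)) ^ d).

False

Substituting c=False, b=True, d=True, a=False, e=True:
e -> d = True -> True = True
e ^ c = True ^ False = True
b | a = True | False = True
e ^ (b | a) = True ^ True = False
d ^ c = True ^ False = True
(e ^ (b | a)) ^ (d ^ c) = False ^ True = True
(e ^ c) ^ ((e ^ (b | a)) ^ (d ^ c)) = True ^ True = False
(e -> d) ^ ((e ^ c) ^ ((e ^ (b | a)) ^ (d ^ c))) = True ^ False = True
b ^ d = True ^ True = False
((e -> d) ^ ((e ^ c) ^ ((e ^ (b | a)) ^ (d ^ c)))) ^ (b ^ d) = True ^ False = True
(((e -> d) ^ ((e ^ c) ^ ((e ^ (b | a)) ^ (d ^ c)))) ^ (b ^ d)) ^ d = True ^ True = False
c ^ ((((e -> d) ^ ((e ^ c) ^ ((e ^ (b | a)) ^ (d ^ c)))) ^ (b ^ d)) ^ d) = False ^ False = False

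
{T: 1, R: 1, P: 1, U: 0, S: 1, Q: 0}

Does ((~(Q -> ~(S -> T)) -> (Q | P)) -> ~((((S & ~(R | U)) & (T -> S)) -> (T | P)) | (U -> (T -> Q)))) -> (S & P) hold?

1

S -> T = 1 -> 1 = 1
~(S -> T) = ~1 = 0
Q -> ~(S -> T) = 0 -> 0 = 1
~(Q -> ~(S -> T)) = ~1 = 0
Q | P = 0 | 1 = 1
~(Q -> ~(S -> T)) -> (Q | P) = 0 -> 1 = 1
R | U = 1 | 0 = 1
~(R | U) = ~1 = 0
S & ~(R | U) = 1 & 0 = 0
T -> S = 1 -> 1 = 1
(S & ~(R | U)) & (T -> S) = 0 & 1 = 0
T | P = 1 | 1 = 1
((S & ~(R | U)) & (T -> S)) -> (T | P) = 0 -> 1 = 1
T -> Q = 1 -> 0 = 0
U -> (T -> Q) = 0 -> 0 = 1
(((S & ~(R | U)) & (T -> S)) -> (T | P)) | (U -> (T -> Q)) = 1 | 1 = 1
~((((S & ~(R | U)) & (T -> S)) -> (T | P)) | (U -> (T -> Q))) = ~1 = 0
(~(Q -> ~(S -> T)) -> (Q | P)) -> ~((((S & ~(R | U)) & (T -> S)) -> (T | P)) | (U -> (T -> Q))) = 1 -> 0 = 0
S & P = 1 & 1 = 1
((~(Q -> ~(S -> T)) -> (Q | P)) -> ~((((S & ~(R | U)) & (T -> S)) -> (T | P)) | (U -> (T -> Q)))) -> (S & P) = 0 -> 1 = 1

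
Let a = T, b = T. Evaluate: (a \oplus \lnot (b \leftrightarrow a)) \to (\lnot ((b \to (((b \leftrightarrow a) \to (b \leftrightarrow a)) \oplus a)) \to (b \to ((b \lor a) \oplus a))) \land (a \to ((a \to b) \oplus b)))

F

b \leftrightarrow a = T \leftrightarrow T = T
\lnot (b \leftrightarrow a) = \lnot T = F
a \oplus \lnot (b \leftrightarrow a) = T \oplus F = T
b \leftrightarrow a = T \leftrightarrow T = T
b \leftrightarrow a = T \leftrightarrow T = T
(b \leftrightarrow a) \to (b \leftrightarrow a) = T \to T = T
((b \leftrightarrow a) \to (b \leftrightarrow a)) \oplus a = T \oplus T = F
b \to (((b \leftrightarrow a) \to (b \leftrightarrow a)) \oplus a) = T \to F = F
b \lor a = T \lor T = T
(b \lor a) \oplus a = T \oplus T = F
b \to ((b \lor a) \oplus a) = T \to F = F
(b \to (((b \leftrightarrow a) \to (b \leftrightarrow a)) \oplus a)) \to (b \to ((b \lor a) \oplus a)) = F \to F = T
\lnot ((b \to (((b \leftrightarrow a) \to (b \leftrightarrow a)) \oplus a)) \to (b \to ((b \lor a) \oplus a))) = \lnot T = F
a \to b = T \to T = T
(a \to b) \oplus b = T \oplus T = F
a \to ((a \to b) \oplus b) = T \to F = F
\lnot ((b \to (((b \leftrightarrow a) \to (b \leftrightarrow a)) \oplus a)) \to (b \to ((b \lor a) \oplus a))) \land (a \to ((a \to b) \oplus b)) = F \land F = F
(a \oplus \lnot (b \leftrightarrow a)) \to (\lnot ((b \to (((b \leftrightarrow a) \to (b \leftrightarrow a)) \oplus a)) \to (b \to ((b \lor a) \oplus a))) \land (a \to ((a \to b) \oplus b))) = T \to F = F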